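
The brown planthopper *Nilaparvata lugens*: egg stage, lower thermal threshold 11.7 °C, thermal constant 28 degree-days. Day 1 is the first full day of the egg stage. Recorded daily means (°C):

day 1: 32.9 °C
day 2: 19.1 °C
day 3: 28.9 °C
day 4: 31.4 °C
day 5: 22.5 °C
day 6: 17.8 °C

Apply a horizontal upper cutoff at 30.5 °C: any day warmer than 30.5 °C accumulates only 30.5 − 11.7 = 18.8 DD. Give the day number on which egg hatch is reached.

day 3

Daily DD above 11.7 °C (capped at 18.8): 18.8, 7.4, 17.2, 18.8, 10.8, 6.1.
Cumulative: 18.8, 26.2, 43.4, 62.2, 73.0, 79.1.
The total first reaches 28 DD on day 3.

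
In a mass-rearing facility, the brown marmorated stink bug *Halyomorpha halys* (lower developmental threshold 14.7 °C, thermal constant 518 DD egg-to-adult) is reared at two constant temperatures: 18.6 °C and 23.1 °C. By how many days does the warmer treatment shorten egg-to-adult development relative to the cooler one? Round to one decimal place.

71.2 days

At 18.6 °C: 518 / (18.6 − 14.7) = 518 / 3.9 = 132.821 d.
At 23.1 °C: 518 / (23.1 − 14.7) = 518 / 8.4 = 61.667 d.
Difference = |132.821 − 61.667| = 71.154 ≈ 71.2 days.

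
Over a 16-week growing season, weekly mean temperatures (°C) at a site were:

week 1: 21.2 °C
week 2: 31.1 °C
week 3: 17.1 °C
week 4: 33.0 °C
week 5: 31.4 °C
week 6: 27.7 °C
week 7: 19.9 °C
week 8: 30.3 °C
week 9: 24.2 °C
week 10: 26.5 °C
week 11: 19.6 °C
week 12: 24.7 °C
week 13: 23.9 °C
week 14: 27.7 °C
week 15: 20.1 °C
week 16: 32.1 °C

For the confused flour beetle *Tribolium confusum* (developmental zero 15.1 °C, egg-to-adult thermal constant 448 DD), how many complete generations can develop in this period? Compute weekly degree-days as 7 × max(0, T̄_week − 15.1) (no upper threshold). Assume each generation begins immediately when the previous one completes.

Weekly DD (7 × max(0, T̄ − 15.1)): 42.7, 112.0, 14.0, 125.3, 114.1, 88.2, 33.6, 106.4, 63.7, 79.8, 31.5, 67.2, 61.6, 88.2, 35.0, 119.0.
Season total = 1182.3 DD.
Complete generations = ⌊1182.3 / 448⌋ = 2.

2 generations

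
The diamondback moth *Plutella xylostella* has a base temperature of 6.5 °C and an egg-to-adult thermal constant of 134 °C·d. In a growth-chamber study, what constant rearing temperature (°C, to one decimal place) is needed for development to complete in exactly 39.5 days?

Required daily accumulation = 134 / 39.5 = 3.392 DD/day.
T = T_base + 3.392 = 6.5 + 3.392 = 9.892 ≈ 9.9 °C.

9.9 °C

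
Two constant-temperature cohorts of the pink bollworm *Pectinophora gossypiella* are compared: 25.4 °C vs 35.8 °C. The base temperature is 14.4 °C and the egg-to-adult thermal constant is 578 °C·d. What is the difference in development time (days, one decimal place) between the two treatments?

At 25.4 °C: 578 / (25.4 − 14.4) = 578 / 11.0 = 52.545 d.
At 35.8 °C: 578 / (35.8 − 14.4) = 578 / 21.4 = 27.009 d.
Difference = |52.545 − 27.009| = 25.536 ≈ 25.5 days.

25.5 days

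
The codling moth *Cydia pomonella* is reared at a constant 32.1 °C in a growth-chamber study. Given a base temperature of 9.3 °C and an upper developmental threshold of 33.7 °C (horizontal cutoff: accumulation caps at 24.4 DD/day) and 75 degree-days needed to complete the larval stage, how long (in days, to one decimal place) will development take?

Daily accumulation = 32.1 − 9.3 = 22.8 DD/day.
Duration = 75 / 22.8 = 3.289 ≈ 3.3 days.

3.3 days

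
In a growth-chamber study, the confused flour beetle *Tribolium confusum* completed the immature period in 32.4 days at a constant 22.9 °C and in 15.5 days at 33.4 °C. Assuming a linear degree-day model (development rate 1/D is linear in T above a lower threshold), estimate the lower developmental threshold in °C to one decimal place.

13.3 °C

Under the model K = D·(T − T_b), so D₁·(T₁ − T_b) = D₂·(T₂ − T_b).
32.4·(22.9 − T_b) = 15.5·(33.4 − T_b)
T_b = (32.4·22.9 − 15.5·33.4) / (32.4 − 15.5) = 224.26 / 16.9 = 13.270 °C ≈ 13.3 °C.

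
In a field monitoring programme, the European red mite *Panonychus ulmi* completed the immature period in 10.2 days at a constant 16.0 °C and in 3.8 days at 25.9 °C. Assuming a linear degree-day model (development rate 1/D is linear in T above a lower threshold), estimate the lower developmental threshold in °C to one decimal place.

10.1 °C

Linear rate model ⇒ the product D·(T − T_b) is constant across temperatures.
10.2·(16.0 − T_b) = 3.8·(25.9 − T_b)
T_b = (10.2·16.0 − 3.8·25.9) / (10.2 − 3.8) = 64.78 / 6.4 = 10.122 °C ≈ 10.1 °C.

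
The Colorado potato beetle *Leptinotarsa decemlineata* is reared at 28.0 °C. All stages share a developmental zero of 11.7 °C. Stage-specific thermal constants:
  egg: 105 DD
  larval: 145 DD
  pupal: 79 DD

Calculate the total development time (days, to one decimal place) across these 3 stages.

Daily accumulation at 28.0 °C = 28.0 − 11.7 = 16.3 DD/day.
Total K = 105 + 145 + 79 = 329 DD.
Total duration = 329 / 16.3 = 20.184 ≈ 20.2 days.

20.2 days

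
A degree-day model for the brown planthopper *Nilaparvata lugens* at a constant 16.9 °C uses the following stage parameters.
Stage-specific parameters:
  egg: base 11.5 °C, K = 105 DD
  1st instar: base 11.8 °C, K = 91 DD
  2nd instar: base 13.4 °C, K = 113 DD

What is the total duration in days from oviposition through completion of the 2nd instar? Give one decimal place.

egg: 105 / (16.9 − 11.5) = 105 / 5.4 = 19.444 d.
1st instar: 91 / (16.9 − 11.8) = 91 / 5.1 = 17.843 d.
2nd instar: 113 / (16.9 − 13.4) = 113 / 3.5 = 32.286 d.
Sum = 69.573 ≈ 69.6 days.

69.6 days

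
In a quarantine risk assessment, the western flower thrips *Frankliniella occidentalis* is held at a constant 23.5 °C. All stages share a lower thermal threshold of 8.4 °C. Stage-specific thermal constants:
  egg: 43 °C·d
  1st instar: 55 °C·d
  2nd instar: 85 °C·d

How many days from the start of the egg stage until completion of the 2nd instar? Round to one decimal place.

Daily accumulation at 23.5 °C = 23.5 − 8.4 = 15.1 DD/day.
Total K = 43 + 55 + 85 = 183 DD.
Total duration = 183 / 15.1 = 12.119 ≈ 12.1 days.

12.1 days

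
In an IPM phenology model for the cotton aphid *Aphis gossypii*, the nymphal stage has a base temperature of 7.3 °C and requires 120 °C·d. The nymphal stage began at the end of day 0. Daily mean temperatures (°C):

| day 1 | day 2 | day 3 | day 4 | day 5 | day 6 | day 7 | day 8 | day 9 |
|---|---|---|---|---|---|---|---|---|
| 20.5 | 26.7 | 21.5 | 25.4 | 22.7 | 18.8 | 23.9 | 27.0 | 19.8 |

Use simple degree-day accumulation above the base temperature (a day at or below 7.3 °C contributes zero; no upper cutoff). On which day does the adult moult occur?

Daily DD above 7.3 °C: 13.2, 19.4, 14.2, 18.1, 15.4, 11.5, 16.6, 19.7, 12.5.
Cumulative: 13.2, 32.6, 46.8, 64.9, 80.3, 91.8, 108.4, 128.1, 140.6.
The total first reaches 120 DD on day 8.

day 8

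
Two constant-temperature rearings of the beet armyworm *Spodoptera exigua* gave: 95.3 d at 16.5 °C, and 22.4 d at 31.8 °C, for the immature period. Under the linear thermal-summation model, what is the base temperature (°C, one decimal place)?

Equal thermal constants: D₁(T₁ − T_b) = D₂(T₂ − T_b).
95.3·(16.5 − T_b) = 22.4·(31.8 − T_b)
T_b = (95.3·16.5 − 22.4·31.8) / (95.3 − 22.4) = 860.13 / 72.9 = 11.799 °C ≈ 11.8 °C.

11.8 °C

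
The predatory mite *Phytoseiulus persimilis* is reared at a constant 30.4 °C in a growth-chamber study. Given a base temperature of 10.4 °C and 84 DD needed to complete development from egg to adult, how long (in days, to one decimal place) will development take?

4.2 days

Daily accumulation = 30.4 − 10.4 = 20.0 DD/day.
Duration = 84 / 20.0 = 4.200 ≈ 4.2 days.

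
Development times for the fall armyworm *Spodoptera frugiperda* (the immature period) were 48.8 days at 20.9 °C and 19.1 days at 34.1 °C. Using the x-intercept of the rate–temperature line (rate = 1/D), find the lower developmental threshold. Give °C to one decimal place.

12.4 °C

Linear rate model ⇒ the product D·(T − T_b) is constant across temperatures.
48.8·(20.9 − T_b) = 19.1·(34.1 − T_b)
T_b = (48.8·20.9 − 19.1·34.1) / (48.8 − 19.1) = 368.61 / 29.7 = 12.411 °C ≈ 12.4 °C.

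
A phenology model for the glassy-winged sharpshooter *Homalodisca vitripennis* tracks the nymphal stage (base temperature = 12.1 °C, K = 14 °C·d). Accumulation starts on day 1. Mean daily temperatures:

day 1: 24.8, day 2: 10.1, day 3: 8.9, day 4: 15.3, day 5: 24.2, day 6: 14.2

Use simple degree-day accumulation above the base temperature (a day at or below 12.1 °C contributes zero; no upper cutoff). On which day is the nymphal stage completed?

day 4

Daily DD above 12.1 °C: 12.7, 0.0, 0.0, 3.2, 12.1, 2.1.
Cumulative: 12.7, 12.7, 12.7, 15.9, 28.0, 30.1.
The total first reaches 14 DD on day 4.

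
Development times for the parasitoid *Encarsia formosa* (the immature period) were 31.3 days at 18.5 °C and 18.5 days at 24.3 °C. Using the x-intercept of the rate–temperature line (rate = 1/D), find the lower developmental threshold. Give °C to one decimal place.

Linear rate model ⇒ the product D·(T − T_b) is constant across temperatures.
31.3·(18.5 − T_b) = 18.5·(24.3 − T_b)
T_b = (31.3·18.5 − 18.5·24.3) / (31.3 − 18.5) = 129.50 / 12.8 = 10.117 °C ≈ 10.1 °C.

10.1 °C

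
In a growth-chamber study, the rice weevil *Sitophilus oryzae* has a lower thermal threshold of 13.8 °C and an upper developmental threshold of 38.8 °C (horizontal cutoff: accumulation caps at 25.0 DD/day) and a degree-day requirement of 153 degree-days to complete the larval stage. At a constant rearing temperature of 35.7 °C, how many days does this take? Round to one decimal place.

Daily accumulation = 35.7 − 13.8 = 21.9 DD/day.
Duration = 153 / 21.9 = 6.986 ≈ 7.0 days.

7.0 days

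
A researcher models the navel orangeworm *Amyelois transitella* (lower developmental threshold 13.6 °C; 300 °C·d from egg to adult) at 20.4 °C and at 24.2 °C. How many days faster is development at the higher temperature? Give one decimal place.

15.8 days

At 20.4 °C: 300 / (20.4 − 13.6) = 300 / 6.8 = 44.118 d.
At 24.2 °C: 300 / (24.2 − 13.6) = 300 / 10.6 = 28.302 d.
Difference = |44.118 − 28.302| = 15.816 ≈ 15.8 days.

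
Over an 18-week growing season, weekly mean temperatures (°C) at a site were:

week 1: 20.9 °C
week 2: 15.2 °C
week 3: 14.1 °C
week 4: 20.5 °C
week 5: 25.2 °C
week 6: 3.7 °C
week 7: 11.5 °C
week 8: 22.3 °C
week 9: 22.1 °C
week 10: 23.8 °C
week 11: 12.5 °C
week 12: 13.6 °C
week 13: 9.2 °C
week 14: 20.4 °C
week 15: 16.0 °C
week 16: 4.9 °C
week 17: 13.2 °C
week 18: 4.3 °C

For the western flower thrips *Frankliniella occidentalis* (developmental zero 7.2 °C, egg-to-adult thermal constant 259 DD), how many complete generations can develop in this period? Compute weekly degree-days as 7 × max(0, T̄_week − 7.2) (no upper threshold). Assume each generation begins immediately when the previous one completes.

4 generations

Weekly DD (7 × max(0, T̄ − 7.2)): 95.9, 56.0, 48.3, 93.1, 126.0, 0.0, 30.1, 105.7, 104.3, 116.2, 37.1, 44.8, 14.0, 92.4, 61.6, 0.0, 42.0, 0.0.
Season total = 1067.5 DD.
Complete generations = ⌊1067.5 / 259⌋ = 4.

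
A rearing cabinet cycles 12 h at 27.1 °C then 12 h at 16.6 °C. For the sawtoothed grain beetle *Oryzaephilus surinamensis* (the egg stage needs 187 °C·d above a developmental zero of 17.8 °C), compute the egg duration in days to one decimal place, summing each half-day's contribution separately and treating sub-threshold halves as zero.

Day half: max(0, 27.1 − 17.8) × 0.5 = 9.3 × 0.5 = 4.65 DD.
Night half: max(0, 16.6 − 17.8) × 0.5 = 0.0 × 0.5 = 0.00 DD.
Per 24 h: 4.65 DD/day.
Duration = 187 / 4.65 = 40.215 ≈ 40.2 days.

40.2 days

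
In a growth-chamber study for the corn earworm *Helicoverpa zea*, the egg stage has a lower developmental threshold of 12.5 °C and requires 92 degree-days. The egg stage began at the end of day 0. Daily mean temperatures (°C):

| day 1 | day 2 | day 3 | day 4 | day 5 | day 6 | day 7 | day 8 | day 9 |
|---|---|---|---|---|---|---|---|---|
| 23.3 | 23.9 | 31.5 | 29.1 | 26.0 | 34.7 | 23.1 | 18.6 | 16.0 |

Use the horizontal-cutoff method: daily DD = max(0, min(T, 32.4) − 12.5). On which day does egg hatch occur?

day 7

Daily DD above 12.5 °C (capped at 19.9): 10.8, 11.4, 19.0, 16.6, 13.5, 19.9, 10.6, 6.1, 3.5.
Cumulative: 10.8, 22.2, 41.2, 57.8, 71.3, 91.2, 101.8, 107.9, 111.4.
The total first reaches 92 DD on day 7.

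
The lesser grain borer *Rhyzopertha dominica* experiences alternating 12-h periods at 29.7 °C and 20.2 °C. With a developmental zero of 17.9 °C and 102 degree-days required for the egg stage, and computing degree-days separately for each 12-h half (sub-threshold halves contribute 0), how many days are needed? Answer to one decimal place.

14.5 days

Day half: max(0, 29.7 − 17.9) × 0.5 = 11.8 × 0.5 = 5.90 DD.
Night half: max(0, 20.2 − 17.9) × 0.5 = 2.3 × 0.5 = 1.15 DD.
Per 24 h: 7.05 DD/day.
Duration = 102 / 7.05 = 14.468 ≈ 14.5 days.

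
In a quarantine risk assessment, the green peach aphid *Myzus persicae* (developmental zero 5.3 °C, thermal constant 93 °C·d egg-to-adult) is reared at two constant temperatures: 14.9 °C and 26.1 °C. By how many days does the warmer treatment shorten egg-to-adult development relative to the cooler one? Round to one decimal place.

At 14.9 °C: 93 / (14.9 − 5.3) = 93 / 9.6 = 9.687 d.
At 26.1 °C: 93 / (26.1 − 5.3) = 93 / 20.8 = 4.471 d.
Difference = |9.687 − 4.471| = 5.216 ≈ 5.2 days.

5.2 days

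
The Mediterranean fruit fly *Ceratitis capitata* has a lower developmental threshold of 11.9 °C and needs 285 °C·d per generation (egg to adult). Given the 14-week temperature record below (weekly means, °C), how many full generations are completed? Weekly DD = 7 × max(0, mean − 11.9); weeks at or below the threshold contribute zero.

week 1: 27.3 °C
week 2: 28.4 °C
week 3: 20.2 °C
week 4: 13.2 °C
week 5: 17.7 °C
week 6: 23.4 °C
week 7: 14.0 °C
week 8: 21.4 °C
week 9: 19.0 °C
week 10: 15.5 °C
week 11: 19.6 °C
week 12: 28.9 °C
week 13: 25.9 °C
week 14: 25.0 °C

Weekly DD (7 × max(0, T̄ − 11.9)): 107.8, 115.5, 58.1, 9.1, 40.6, 80.5, 14.7, 66.5, 49.7, 25.2, 53.9, 119.0, 98.0, 91.7.
Season total = 930.3 DD.
Complete generations = ⌊930.3 / 285⌋ = 3.

3 generations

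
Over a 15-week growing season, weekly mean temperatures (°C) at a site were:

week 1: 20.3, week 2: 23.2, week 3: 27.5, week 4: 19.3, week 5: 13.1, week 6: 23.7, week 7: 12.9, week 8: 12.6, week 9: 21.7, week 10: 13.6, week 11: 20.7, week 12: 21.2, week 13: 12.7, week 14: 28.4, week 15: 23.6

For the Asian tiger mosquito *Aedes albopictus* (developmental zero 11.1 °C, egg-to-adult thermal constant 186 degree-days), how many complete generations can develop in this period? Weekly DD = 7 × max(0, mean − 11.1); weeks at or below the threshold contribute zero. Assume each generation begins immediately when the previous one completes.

Weekly DD (7 × max(0, T̄ − 11.1)): 64.4, 84.7, 114.8, 57.4, 14.0, 88.2, 12.6, 10.5, 74.2, 17.5, 67.2, 70.7, 11.2, 121.1, 87.5.
Season total = 896.0 DD.
Complete generations = ⌊896.0 / 186⌋ = 4.

4 generations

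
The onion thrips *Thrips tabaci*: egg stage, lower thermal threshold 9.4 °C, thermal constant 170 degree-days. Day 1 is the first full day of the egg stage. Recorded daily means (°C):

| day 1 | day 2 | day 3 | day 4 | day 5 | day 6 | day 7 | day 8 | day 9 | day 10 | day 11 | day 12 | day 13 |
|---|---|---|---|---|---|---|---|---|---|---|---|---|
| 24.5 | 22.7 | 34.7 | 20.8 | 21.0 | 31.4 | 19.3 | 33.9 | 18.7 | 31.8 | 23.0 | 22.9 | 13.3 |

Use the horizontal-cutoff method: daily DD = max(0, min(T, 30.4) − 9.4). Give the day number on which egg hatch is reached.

Daily DD above 9.4 °C (capped at 21.0): 15.1, 13.3, 21.0, 11.4, 11.6, 21.0, 9.9, 21.0, 9.3, 21.0, 13.6, 13.5, 3.9.
Cumulative: 15.1, 28.4, 49.4, 60.8, 72.4, 93.4, 103.3, 124.3, 133.6, 154.6, 168.2, 181.7, 185.6.
The total first reaches 170 DD on day 12.

day 12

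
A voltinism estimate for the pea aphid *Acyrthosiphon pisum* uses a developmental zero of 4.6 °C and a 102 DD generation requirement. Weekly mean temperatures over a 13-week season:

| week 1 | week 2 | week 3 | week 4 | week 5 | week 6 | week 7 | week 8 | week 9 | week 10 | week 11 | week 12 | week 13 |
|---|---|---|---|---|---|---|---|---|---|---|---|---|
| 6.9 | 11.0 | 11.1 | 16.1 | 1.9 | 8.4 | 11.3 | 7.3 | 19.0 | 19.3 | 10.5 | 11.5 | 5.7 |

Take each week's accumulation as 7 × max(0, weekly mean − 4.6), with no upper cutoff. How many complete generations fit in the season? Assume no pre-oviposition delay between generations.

Weekly DD (7 × max(0, T̄ − 4.6)): 16.1, 44.8, 45.5, 80.5, 0.0, 26.6, 46.9, 18.9, 100.8, 102.9, 41.3, 48.3, 7.7.
Season total = 580.3 DD.
Complete generations = ⌊580.3 / 102⌋ = 5.

5 generations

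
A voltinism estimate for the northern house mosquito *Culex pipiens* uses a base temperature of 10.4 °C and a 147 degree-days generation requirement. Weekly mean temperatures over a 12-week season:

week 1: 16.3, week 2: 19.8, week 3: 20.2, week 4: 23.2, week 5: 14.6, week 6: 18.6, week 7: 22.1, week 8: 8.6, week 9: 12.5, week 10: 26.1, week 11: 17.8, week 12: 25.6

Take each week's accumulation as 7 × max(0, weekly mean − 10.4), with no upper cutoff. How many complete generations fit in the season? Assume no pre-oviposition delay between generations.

4 generations

Weekly DD (7 × max(0, T̄ − 10.4)): 41.3, 65.8, 68.6, 89.6, 29.4, 57.4, 81.9, 0.0, 14.7, 109.9, 51.8, 106.4.
Season total = 716.8 DD.
Complete generations = ⌊716.8 / 147⌋ = 4.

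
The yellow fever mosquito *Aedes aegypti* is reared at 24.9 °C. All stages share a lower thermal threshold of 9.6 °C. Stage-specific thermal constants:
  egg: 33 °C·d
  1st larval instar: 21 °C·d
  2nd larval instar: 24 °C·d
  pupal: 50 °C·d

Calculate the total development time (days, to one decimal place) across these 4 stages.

8.4 days

Daily accumulation at 24.9 °C = 24.9 − 9.6 = 15.3 DD/day.
Total K = 33 + 21 + 24 + 50 = 128 DD.
Total duration = 128 / 15.3 = 8.366 ≈ 8.4 days.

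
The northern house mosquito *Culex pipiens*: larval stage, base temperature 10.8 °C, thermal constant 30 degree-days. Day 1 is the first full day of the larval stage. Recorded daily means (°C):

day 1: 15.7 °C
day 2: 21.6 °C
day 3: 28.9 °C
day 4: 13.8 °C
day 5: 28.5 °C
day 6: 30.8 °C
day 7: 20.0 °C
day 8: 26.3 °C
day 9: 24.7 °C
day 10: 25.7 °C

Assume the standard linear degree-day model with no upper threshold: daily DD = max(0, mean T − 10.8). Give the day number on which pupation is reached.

day 3

Daily DD above 10.8 °C: 4.9, 10.8, 18.1, 3.0, 17.7, 20.0, 9.2, 15.5, 13.9, 14.9.
Cumulative: 4.9, 15.7, 33.8, 36.8, 54.5, 74.5, 83.7, 99.2, 113.1, 128.0.
The total first reaches 30 DD on day 3.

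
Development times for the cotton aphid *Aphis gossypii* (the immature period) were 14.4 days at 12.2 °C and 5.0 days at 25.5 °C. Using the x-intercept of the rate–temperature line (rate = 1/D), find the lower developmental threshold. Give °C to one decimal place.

Equal thermal constants: D₁(T₁ − T_b) = D₂(T₂ − T_b).
14.4·(12.2 − T_b) = 5.0·(25.5 − T_b)
T_b = (14.4·12.2 − 5.0·25.5) / (14.4 − 5.0) = 48.18 / 9.4 = 5.126 °C ≈ 5.1 °C.

5.1 °C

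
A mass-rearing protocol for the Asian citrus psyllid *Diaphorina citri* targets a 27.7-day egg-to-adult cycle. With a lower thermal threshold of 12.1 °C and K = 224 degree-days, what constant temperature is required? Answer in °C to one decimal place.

Required daily accumulation = 224 / 27.7 = 8.087 DD/day.
T = T_base + 8.087 = 12.1 + 8.087 = 20.187 ≈ 20.2 °C.

20.2 °C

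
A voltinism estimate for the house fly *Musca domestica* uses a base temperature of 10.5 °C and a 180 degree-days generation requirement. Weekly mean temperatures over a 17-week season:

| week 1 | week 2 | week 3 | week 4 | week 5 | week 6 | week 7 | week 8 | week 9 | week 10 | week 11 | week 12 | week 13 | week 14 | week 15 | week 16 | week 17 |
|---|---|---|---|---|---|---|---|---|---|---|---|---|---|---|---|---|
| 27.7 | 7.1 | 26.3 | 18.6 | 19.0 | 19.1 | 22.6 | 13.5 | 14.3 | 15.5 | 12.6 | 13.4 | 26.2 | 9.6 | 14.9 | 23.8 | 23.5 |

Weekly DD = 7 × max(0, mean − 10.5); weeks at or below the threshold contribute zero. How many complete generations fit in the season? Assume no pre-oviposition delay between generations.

5 generations

Weekly DD (7 × max(0, T̄ − 10.5)): 120.4, 0.0, 110.6, 56.7, 59.5, 60.2, 84.7, 21.0, 26.6, 35.0, 14.7, 20.3, 109.9, 0.0, 30.8, 93.1, 91.0.
Season total = 934.5 DD.
Complete generations = ⌊934.5 / 180⌋ = 5.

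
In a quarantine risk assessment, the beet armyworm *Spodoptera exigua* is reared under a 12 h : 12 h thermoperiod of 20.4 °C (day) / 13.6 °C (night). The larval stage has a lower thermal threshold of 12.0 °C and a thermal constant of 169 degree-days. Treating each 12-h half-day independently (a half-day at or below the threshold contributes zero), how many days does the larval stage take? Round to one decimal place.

33.8 days

Day half: max(0, 20.4 − 12.0) × 0.5 = 8.4 × 0.5 = 4.20 DD.
Night half: max(0, 13.6 − 12.0) × 0.5 = 1.6 × 0.5 = 0.80 DD.
Per 24 h: 5.00 DD/day.
Duration = 169 / 5.00 = 33.800 ≈ 33.8 days.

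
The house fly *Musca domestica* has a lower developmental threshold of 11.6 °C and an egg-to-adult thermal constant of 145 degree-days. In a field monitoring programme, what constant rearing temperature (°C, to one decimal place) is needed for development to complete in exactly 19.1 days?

Required daily accumulation = 145 / 19.1 = 7.592 DD/day.
T = T_base + 7.592 = 11.6 + 7.592 = 19.192 ≈ 19.2 °C.

19.2 °C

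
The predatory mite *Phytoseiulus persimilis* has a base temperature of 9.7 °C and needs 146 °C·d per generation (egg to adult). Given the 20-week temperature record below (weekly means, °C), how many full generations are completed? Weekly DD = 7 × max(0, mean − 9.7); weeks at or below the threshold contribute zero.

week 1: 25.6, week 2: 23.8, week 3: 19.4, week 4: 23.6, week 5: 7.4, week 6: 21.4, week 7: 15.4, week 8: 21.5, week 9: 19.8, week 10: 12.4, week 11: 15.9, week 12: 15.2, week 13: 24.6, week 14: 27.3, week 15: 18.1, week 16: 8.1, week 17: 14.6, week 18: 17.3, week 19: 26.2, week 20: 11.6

Weekly DD (7 × max(0, T̄ − 9.7)): 111.3, 98.7, 67.9, 97.3, 0.0, 81.9, 39.9, 82.6, 70.7, 18.9, 43.4, 38.5, 104.3, 123.2, 58.8, 0.0, 34.3, 53.2, 115.5, 13.3.
Season total = 1253.7 DD.
Complete generations = ⌊1253.7 / 146⌋ = 8.

8 generations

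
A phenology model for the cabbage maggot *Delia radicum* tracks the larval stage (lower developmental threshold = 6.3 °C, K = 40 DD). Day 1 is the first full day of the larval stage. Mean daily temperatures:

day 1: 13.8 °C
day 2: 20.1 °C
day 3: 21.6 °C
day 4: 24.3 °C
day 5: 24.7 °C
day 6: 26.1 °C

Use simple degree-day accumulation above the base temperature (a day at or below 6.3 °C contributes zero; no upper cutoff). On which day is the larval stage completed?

day 4

Daily DD above 6.3 °C: 7.5, 13.8, 15.3, 18.0, 18.4, 19.8.
Cumulative: 7.5, 21.3, 36.6, 54.6, 73.0, 92.8.
The total first reaches 40 DD on day 4.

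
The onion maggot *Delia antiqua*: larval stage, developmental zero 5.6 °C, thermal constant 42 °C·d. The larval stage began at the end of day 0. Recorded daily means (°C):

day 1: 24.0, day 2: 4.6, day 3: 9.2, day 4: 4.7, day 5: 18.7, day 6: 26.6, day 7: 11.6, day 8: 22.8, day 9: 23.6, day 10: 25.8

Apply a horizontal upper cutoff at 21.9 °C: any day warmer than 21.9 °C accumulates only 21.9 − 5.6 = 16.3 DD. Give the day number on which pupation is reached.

day 6

Daily DD above 5.6 °C (capped at 16.3): 16.3, 0.0, 3.6, 0.0, 13.1, 16.3, 6.0, 16.3, 16.3, 16.3.
Cumulative: 16.3, 16.3, 19.9, 19.9, 33.0, 49.3, 55.3, 71.6, 87.9, 104.2.
The total first reaches 42 DD on day 6.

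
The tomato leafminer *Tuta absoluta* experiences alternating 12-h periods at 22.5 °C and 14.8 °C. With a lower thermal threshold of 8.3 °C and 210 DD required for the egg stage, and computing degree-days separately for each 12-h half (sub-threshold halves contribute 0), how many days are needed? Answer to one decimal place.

20.3 days

Day half: max(0, 22.5 − 8.3) × 0.5 = 14.2 × 0.5 = 7.10 DD.
Night half: max(0, 14.8 − 8.3) × 0.5 = 6.5 × 0.5 = 3.25 DD.
Per 24 h: 10.35 DD/day.
Duration = 210 / 10.35 = 20.290 ≈ 20.3 days.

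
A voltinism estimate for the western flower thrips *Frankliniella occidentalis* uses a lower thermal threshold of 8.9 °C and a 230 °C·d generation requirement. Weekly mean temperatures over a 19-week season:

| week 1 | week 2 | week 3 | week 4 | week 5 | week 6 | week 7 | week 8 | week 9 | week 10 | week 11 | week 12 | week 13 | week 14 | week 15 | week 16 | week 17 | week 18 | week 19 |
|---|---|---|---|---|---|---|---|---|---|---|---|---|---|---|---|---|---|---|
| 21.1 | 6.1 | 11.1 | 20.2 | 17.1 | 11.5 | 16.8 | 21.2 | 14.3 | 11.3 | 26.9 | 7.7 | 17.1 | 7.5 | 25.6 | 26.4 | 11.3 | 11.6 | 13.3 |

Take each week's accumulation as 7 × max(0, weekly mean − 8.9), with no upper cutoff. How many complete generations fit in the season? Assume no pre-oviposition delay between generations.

4 generations

Weekly DD (7 × max(0, T̄ − 8.9)): 85.4, 0.0, 15.4, 79.1, 57.4, 18.2, 55.3, 86.1, 37.8, 16.8, 126.0, 0.0, 57.4, 0.0, 116.9, 122.5, 16.8, 18.9, 30.8.
Season total = 940.8 DD.
Complete generations = ⌊940.8 / 230⌋ = 4.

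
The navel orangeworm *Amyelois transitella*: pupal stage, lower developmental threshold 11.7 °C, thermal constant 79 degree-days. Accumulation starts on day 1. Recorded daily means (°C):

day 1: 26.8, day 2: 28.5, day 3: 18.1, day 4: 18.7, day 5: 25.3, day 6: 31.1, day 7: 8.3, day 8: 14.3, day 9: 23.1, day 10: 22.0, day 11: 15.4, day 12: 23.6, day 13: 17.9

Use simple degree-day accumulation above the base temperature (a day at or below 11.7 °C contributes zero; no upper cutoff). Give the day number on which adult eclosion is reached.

day 8

Daily DD above 11.7 °C: 15.1, 16.8, 6.4, 7.0, 13.6, 19.4, 0.0, 2.6, 11.4, 10.3, 3.7, 11.9, 6.2.
Cumulative: 15.1, 31.9, 38.3, 45.3, 58.9, 78.3, 78.3, 80.9, 92.3, 102.6, 106.3, 118.2, 124.4.
The total first reaches 79 DD on day 8.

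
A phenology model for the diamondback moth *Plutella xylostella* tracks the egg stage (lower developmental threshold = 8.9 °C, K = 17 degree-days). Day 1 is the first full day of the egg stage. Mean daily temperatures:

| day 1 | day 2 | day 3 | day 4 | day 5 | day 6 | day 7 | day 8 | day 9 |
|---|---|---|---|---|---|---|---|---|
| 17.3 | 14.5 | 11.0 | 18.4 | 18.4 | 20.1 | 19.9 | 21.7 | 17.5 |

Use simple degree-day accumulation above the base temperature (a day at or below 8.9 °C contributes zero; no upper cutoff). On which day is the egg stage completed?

day 4

Daily DD above 8.9 °C: 8.4, 5.6, 2.1, 9.5, 9.5, 11.2, 11.0, 12.8, 8.6.
Cumulative: 8.4, 14.0, 16.1, 25.6, 35.1, 46.3, 57.3, 70.1, 78.7.
The total first reaches 17 DD on day 4.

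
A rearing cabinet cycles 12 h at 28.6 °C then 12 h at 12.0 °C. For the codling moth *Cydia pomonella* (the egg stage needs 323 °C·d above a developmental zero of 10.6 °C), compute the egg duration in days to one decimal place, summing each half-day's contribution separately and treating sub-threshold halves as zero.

33.3 days

Day half: max(0, 28.6 − 10.6) × 0.5 = 18.0 × 0.5 = 9.00 DD.
Night half: max(0, 12.0 − 10.6) × 0.5 = 1.4 × 0.5 = 0.70 DD.
Per 24 h: 9.70 DD/day.
Duration = 323 / 9.70 = 33.299 ≈ 33.3 days.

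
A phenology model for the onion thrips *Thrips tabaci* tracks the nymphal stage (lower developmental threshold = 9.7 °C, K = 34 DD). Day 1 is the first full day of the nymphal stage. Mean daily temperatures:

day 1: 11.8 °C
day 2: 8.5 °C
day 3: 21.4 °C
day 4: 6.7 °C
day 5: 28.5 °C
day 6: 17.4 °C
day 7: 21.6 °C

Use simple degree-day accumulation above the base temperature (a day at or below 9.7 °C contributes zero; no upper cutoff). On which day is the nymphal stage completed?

Daily DD above 9.7 °C: 2.1, 0.0, 11.7, 0.0, 18.8, 7.7, 11.9.
Cumulative: 2.1, 2.1, 13.8, 13.8, 32.6, 40.3, 52.2.
The total first reaches 34 DD on day 6.

day 6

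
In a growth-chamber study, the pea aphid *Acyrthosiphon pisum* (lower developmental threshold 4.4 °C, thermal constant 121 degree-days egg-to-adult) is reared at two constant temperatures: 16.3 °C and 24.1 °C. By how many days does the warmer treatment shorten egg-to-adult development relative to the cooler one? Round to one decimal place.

At 16.3 °C: 121 / (16.3 − 4.4) = 121 / 11.9 = 10.168 d.
At 24.1 °C: 121 / (24.1 − 4.4) = 121 / 19.7 = 6.142 d.
Difference = |10.168 − 6.142| = 4.026 ≈ 4.0 days.

4.0 days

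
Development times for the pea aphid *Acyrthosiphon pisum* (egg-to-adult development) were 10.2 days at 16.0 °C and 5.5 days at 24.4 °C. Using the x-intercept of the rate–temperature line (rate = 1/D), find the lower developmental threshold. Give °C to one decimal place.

Linear rate model ⇒ the product D·(T − T_b) is constant across temperatures.
10.2·(16.0 − T_b) = 5.5·(24.4 − T_b)
T_b = (10.2·16.0 − 5.5·24.4) / (10.2 − 5.5) = 29.00 / 4.7 = 6.170 °C ≈ 6.2 °C.

6.2 °C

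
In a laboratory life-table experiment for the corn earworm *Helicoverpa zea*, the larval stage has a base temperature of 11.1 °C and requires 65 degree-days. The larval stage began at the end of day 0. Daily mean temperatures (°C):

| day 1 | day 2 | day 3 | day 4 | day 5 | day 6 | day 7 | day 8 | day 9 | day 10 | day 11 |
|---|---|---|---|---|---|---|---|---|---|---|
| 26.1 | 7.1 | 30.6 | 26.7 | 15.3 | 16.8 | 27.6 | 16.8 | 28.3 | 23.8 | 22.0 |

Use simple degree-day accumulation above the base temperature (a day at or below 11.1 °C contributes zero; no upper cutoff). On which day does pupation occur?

day 7

Daily DD above 11.1 °C: 15.0, 0.0, 19.5, 15.6, 4.2, 5.7, 16.5, 5.7, 17.2, 12.7, 10.9.
Cumulative: 15.0, 15.0, 34.5, 50.1, 54.3, 60.0, 76.5, 82.2, 99.4, 112.1, 123.0.
The total first reaches 65 DD on day 7.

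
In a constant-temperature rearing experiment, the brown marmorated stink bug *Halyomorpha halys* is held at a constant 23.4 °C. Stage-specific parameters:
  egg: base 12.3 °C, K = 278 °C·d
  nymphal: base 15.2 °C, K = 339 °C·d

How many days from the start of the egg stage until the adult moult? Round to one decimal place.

66.4 days

egg: 278 / (23.4 − 12.3) = 278 / 11.1 = 25.045 d.
nymphal: 339 / (23.4 − 15.2) = 339 / 8.2 = 41.341 d.
Sum = 66.387 ≈ 66.4 days.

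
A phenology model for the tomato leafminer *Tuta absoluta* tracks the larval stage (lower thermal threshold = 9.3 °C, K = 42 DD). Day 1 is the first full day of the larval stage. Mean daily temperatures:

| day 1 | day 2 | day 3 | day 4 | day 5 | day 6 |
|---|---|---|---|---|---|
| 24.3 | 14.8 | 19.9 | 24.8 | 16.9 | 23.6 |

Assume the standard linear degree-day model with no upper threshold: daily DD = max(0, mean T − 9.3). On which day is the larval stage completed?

Daily DD above 9.3 °C: 15.0, 5.5, 10.6, 15.5, 7.6, 14.3.
Cumulative: 15.0, 20.5, 31.1, 46.6, 54.2, 68.5.
The total first reaches 42 DD on day 4.

day 4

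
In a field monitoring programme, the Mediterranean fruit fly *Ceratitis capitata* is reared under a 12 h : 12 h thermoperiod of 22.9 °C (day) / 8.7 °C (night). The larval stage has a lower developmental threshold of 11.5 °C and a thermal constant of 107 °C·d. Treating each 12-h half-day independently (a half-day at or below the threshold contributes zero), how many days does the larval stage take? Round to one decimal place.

18.8 days

Day half: max(0, 22.9 − 11.5) × 0.5 = 11.4 × 0.5 = 5.70 DD.
Night half: max(0, 8.7 − 11.5) × 0.5 = 0.0 × 0.5 = 0.00 DD.
Per 24 h: 5.70 DD/day.
Duration = 107 / 5.70 = 18.772 ≈ 18.8 days.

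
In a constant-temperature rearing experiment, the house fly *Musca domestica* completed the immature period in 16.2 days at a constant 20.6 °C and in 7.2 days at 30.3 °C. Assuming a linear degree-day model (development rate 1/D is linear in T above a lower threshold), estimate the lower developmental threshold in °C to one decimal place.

Equal thermal constants: D₁(T₁ − T_b) = D₂(T₂ − T_b).
16.2·(20.6 − T_b) = 7.2·(30.3 − T_b)
T_b = (16.2·20.6 − 7.2·30.3) / (16.2 − 7.2) = 115.56 / 9.0 = 12.840 °C ≈ 12.8 °C.

12.8 °C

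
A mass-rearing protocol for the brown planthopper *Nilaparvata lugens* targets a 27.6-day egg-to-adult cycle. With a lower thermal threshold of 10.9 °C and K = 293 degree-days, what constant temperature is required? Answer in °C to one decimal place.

Required daily accumulation = 293 / 27.6 = 10.616 DD/day.
T = T_base + 10.616 = 10.9 + 10.616 = 21.516 ≈ 21.5 °C.

21.5 °C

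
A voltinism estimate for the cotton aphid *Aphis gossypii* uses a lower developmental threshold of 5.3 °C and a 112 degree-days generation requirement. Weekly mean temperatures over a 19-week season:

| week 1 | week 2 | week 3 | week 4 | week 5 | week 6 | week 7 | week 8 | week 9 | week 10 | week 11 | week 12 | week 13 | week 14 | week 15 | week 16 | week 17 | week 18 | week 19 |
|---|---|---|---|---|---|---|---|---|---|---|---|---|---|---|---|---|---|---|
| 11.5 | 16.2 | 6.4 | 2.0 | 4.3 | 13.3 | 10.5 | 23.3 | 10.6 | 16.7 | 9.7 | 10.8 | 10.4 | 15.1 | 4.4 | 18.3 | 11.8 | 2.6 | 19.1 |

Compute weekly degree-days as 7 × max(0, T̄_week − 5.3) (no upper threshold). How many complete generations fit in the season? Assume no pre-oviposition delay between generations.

7 generations

Weekly DD (7 × max(0, T̄ − 5.3)): 43.4, 76.3, 7.7, 0.0, 0.0, 56.0, 36.4, 126.0, 37.1, 79.8, 30.8, 38.5, 35.7, 68.6, 0.0, 91.0, 45.5, 0.0, 96.6.
Season total = 869.4 DD.
Complete generations = ⌊869.4 / 112⌋ = 7.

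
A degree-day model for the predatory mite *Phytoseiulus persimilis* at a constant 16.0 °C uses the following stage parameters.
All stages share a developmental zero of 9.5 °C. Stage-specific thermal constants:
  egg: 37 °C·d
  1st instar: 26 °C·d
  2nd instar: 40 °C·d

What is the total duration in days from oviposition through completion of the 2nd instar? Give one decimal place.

15.8 days

Daily accumulation at 16.0 °C = 16.0 − 9.5 = 6.5 DD/day.
Total K = 37 + 26 + 40 = 103 DD.
Total duration = 103 / 6.5 = 15.846 ≈ 15.8 days.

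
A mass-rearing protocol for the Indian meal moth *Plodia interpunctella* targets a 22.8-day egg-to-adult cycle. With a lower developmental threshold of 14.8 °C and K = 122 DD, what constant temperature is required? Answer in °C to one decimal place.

20.2 °C

Required daily accumulation = 122 / 22.8 = 5.351 DD/day.
T = T_base + 5.351 = 14.8 + 5.351 = 20.151 ≈ 20.2 °C.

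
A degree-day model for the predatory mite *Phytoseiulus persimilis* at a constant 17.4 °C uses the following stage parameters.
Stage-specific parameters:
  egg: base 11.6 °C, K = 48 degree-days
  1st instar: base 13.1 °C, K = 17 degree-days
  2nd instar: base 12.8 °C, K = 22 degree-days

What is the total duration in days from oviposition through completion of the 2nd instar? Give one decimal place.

egg: 48 / (17.4 − 11.6) = 48 / 5.8 = 8.276 d.
1st instar: 17 / (17.4 − 13.1) = 17 / 4.3 = 3.953 d.
2nd instar: 22 / (17.4 − 12.8) = 22 / 4.6 = 4.783 d.
Sum = 17.012 ≈ 17.0 days.

17.0 days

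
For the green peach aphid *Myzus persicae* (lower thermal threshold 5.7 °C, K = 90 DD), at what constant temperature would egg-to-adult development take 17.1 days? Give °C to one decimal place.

Required daily accumulation = 90 / 17.1 = 5.263 DD/day.
T = T_base + 5.263 = 5.7 + 5.263 = 10.963 ≈ 11.0 °C.

11.0 °C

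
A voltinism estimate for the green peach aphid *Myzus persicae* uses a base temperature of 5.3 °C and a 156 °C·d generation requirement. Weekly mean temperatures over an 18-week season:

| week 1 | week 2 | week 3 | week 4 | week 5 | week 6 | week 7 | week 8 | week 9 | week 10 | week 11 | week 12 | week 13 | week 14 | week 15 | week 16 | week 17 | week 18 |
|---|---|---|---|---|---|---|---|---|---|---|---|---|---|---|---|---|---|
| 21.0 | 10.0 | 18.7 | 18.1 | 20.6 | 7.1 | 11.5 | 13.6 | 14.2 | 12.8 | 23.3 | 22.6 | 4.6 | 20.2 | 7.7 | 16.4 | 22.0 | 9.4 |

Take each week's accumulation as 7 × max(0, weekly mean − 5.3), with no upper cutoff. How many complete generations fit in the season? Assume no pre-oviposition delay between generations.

Weekly DD (7 × max(0, T̄ − 5.3)): 109.9, 32.9, 93.8, 89.6, 107.1, 12.6, 43.4, 58.1, 62.3, 52.5, 126.0, 121.1, 0.0, 104.3, 16.8, 77.7, 116.9, 28.7.
Season total = 1253.7 DD.
Complete generations = ⌊1253.7 / 156⌋ = 8.

8 generations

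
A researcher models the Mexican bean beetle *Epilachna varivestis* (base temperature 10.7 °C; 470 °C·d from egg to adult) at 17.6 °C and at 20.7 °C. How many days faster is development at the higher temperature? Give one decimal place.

21.1 days

At 17.6 °C: 470 / (17.6 − 10.7) = 470 / 6.9 = 68.116 d.
At 20.7 °C: 470 / (20.7 − 10.7) = 470 / 10.0 = 47.000 d.
Difference = |68.116 − 47.000| = 21.116 ≈ 21.1 days.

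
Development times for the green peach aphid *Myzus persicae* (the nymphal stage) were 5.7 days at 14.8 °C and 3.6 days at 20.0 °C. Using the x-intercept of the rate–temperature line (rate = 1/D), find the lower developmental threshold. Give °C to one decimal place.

5.9 °C

Equal thermal constants: D₁(T₁ − T_b) = D₂(T₂ − T_b).
5.7·(14.8 − T_b) = 3.6·(20.0 − T_b)
T_b = (5.7·14.8 − 3.6·20.0) / (5.7 − 3.6) = 12.36 / 2.1 = 5.886 °C ≈ 5.9 °C.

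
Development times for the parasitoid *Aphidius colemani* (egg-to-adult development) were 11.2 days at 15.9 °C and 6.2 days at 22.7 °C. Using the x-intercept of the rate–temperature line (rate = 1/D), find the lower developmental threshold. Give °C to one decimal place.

7.5 °C

Linear rate model ⇒ the product D·(T − T_b) is constant across temperatures.
11.2·(15.9 − T_b) = 6.2·(22.7 − T_b)
T_b = (11.2·15.9 − 6.2·22.7) / (11.2 − 6.2) = 37.34 / 5.0 = 7.468 °C ≈ 7.5 °C.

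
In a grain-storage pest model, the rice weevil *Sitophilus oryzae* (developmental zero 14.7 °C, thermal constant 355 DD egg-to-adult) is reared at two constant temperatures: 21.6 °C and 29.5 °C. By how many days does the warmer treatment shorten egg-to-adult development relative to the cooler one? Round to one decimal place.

27.5 days

At 21.6 °C: 355 / (21.6 − 14.7) = 355 / 6.9 = 51.449 d.
At 29.5 °C: 355 / (29.5 − 14.7) = 355 / 14.8 = 23.986 d.
Difference = |51.449 − 23.986| = 27.463 ≈ 27.5 days.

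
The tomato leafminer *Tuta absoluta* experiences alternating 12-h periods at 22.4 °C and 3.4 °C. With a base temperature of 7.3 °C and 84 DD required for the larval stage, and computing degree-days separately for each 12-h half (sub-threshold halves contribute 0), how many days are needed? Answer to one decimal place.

Day half: max(0, 22.4 − 7.3) × 0.5 = 15.1 × 0.5 = 7.55 DD.
Night half: max(0, 3.4 − 7.3) × 0.5 = 0.0 × 0.5 = 0.00 DD.
Per 24 h: 7.55 DD/day.
Duration = 84 / 7.55 = 11.126 ≈ 11.1 days.

11.1 days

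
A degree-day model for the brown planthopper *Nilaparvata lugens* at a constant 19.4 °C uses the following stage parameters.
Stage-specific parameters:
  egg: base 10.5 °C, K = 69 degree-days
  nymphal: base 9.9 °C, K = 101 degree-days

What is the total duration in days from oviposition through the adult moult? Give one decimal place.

egg: 69 / (19.4 − 10.5) = 69 / 8.9 = 7.753 d.
nymphal: 101 / (19.4 − 9.9) = 101 / 9.5 = 10.632 d.
Sum = 18.384 ≈ 18.4 days.

18.4 days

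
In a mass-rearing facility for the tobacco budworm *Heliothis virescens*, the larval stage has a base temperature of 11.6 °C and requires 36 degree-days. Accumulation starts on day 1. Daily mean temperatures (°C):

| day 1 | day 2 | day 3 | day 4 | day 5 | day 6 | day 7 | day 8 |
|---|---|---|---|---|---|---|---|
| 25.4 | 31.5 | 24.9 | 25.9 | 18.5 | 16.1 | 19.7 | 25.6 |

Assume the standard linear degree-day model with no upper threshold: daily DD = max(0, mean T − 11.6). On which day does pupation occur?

day 3

Daily DD above 11.6 °C: 13.8, 19.9, 13.3, 14.3, 6.9, 4.5, 8.1, 14.0.
Cumulative: 13.8, 33.7, 47.0, 61.3, 68.2, 72.7, 80.8, 94.8.
The total first reaches 36 DD on day 3.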